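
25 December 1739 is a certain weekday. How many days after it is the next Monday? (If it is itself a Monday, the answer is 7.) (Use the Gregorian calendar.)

3

Dec 25, 1739 is a Friday.
From Friday to the next Monday is 3 days.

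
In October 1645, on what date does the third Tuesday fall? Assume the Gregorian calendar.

October 17, 1645

October 1, 1645 is a Sunday.
The first Tuesday is therefore October 3 (2 days later).
The third Tuesday is 3 + 2×7 = October 17.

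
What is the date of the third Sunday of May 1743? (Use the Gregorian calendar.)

May 19, 1743

May 1, 1743 is a Wednesday.
The first Sunday is therefore May 5 (4 days later).
The third Sunday is 5 + 2×7 = May 19.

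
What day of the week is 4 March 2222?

Monday

Doomsday rule: the anchor day for the 2200s is Friday. For year 22: 22÷12 = 1 r 10, and 10÷4 = 2, so 1+10+2 = 13.
Friday + 13 ≡ Thursday — that's 2222's doomsday.
In March the doomsday date is Mar 14.
Mar 4 is 10 days before Mar 14; 10 mod 7 = 3, so Thursday − 3 = Monday.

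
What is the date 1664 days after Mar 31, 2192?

October 20, 2196

+365 (one year) → Mar 31, 2193 (1299 left).
+365 (one year) → Mar 31, 2194 (934 left).
+365 (one year) → Mar 31, 2195 (569 left).
+366 (one year; includes Feb 29, 2196) → Mar 31, 2196 (203 left).
Mar has 31 days: +1 → Apr 1, 2196 (202 left).
Apr has 30 days: +30 → May 1, 2196 (172 left).
May has 31 days: +31 → Jun 1, 2196 (141 left).
Jun has 30 days: +30 → Jul 1, 2196 (111 left).
Jul has 31 days: +31 → Aug 1, 2196 (80 left).
Aug has 31 days: +31 → Sep 1, 2196 (49 left).
Sep has 30 days: +30 → Oct 1, 2196 (19 left).
+19 → Oct 20, 2196.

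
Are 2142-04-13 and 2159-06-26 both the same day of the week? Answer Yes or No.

No

From Apr 13, 2142 to Jun 26, 2159 is 6283 days.
6283 mod 7 = 4, so they are different weekdays.
(Apr 13, 2142 is a Friday; Jun 26, 2159 is a Tuesday.)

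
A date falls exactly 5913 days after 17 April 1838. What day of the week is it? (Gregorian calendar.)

Sunday

Apr 17, 1838 is a Tuesday.
5913 mod 7 = 5, so 5913 days after a Tuesday is Tuesday + 5 = Sunday.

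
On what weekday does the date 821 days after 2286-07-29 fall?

First find the weekday of Jul 29, 2286. Doomsday rule: the anchor day for the 2200s is Friday. For year 86: 86÷12 = 7 r 2, and 2÷4 = 0, so 7+2+0 = 9.
Friday + 9 ≡ Sunday — that's 2286's doomsday.
In July the doomsday date is Jul 11.
Jul 29 is 18 days after Jul 11; 18 mod 7 = 4, so Sunday + 4 = Thursday.
821 mod 7 = 2, so 821 days after a Thursday is Thursday + 2 = Saturday.

Saturday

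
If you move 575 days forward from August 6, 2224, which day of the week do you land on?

First find the weekday of Aug 6, 2224. Doomsday rule: the anchor day for the 2200s is Friday. For year 24: 24÷12 = 2 r 0, and 0÷4 = 0, so 2+0+0 = 2.
Friday + 2 ≡ Sunday — that's 2224's doomsday.
In August the doomsday date is Aug 8.
Aug 6 is 2 days before Aug 8; 2 mod 7 = 2, so Sunday − 2 = Friday.
575 mod 7 = 1, so 575 days after a Friday is Friday + 1 = Saturday.

Saturday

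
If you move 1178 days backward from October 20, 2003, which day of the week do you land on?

Saturday

First find the weekday of Oct 20, 2003. Doomsday rule: the anchor day for the 2000s is Tuesday. For year 03: 3÷12 = 0 r 3, and 3÷4 = 0, so 0+3+0 = 3.
Tuesday + 3 ≡ Friday — that's 2003's doomsday.
In October the doomsday date is Oct 10.
Oct 20 is 10 days after Oct 10; 10 mod 7 = 3, so Friday + 3 = Monday.
1178 mod 7 = 2, so 1178 days before a Monday is Monday − 2 = Saturday.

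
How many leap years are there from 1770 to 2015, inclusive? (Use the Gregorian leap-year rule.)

59

Multiples of 4 in [1770,2015]: 61.
Of those, multiples of 100: 3 (not leap unless ÷400).
Multiples of 400: 1.
Leap years = 61 − 3 + 1 = 59.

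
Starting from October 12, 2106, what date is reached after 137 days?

February 26, 2107

Oct has 31 days: +20 → Nov 1, 2106 (117 left).
Nov has 30 days: +30 → Dec 1, 2106 (87 left).
Dec has 31 days: +31 → Jan 1, 2107 (56 left).
Jan has 31 days: +31 → Feb 1, 2107 (25 left).
+25 → Feb 26, 2107.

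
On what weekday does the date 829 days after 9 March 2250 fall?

Mar 9, 2250 is a Saturday.
829 mod 7 = 3, so 829 days after a Saturday is Saturday + 3 = Tuesday.

Tuesday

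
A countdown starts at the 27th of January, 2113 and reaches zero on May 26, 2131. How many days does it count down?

Jan 27, 2113 → Jan 27, 2114: 365 days.
Jan 27, 2114 → Jan 27, 2115: 365 days.
Jan 27, 2115 → Jan 27, 2116: 365 days.
Jan 27, 2116 → Jan 27, 2117: 366 days (Feb 29, 2116 is in that span).
Jan 27, 2117 → Jan 27, 2118: 365 days.
Jan 27, 2118 → Jan 27, 2119: 365 days.
Jan 27, 2119 → Jan 27, 2120: 365 days.
Jan 27, 2120 → Jan 27, 2121: 366 days (Feb 29, 2120 is in that span).
Jan 27, 2121 → Jan 27, 2122: 365 days.
Jan 27, 2122 → Jan 27, 2123: 365 days.
Jan 27, 2123 → Jan 27, 2124: 365 days.
Jan 27, 2124 → Jan 27, 2125: 366 days (Feb 29, 2124 is in that span).
Jan 27, 2125 → Jan 27, 2126: 365 days.
Jan 27, 2126 → Jan 27, 2127: 365 days.
Jan 27, 2127 → Jan 27, 2128: 365 days.
Jan 27, 2128 → Jan 27, 2129: 366 days (Feb 29, 2128 is in that span).
Jan 27, 2129 → Jan 27, 2130: 365 days.
Jan 27, 2130 → Jan 27, 2131: 365 days.
Jan 27, 2131 → Feb 27, 2131: 31 days (January has 31).
Feb 27, 2131 → Mar 27, 2131: 28 days (February has 28).
Mar 27, 2131 → Apr 27, 2131: 31 days (March has 31).
Apr 27, 2131 → May 26, 2131: 29 days.
Total: 6693 days.

6693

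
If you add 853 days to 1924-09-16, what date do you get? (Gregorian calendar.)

January 17, 1927

+365 (one year) → Sep 16, 1925 (488 left).
+365 (one year) → Sep 16, 1926 (123 left).
Sep has 30 days: +15 → Oct 1, 1926 (108 left).
Oct has 31 days: +31 → Nov 1, 1926 (77 left).
Nov has 30 days: +30 → Dec 1, 1926 (47 left).
Dec has 31 days: +31 → Jan 1, 1927 (16 left).
+16 → Jan 17, 1927.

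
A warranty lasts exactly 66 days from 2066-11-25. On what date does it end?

January 30, 2067

Nov has 30 days: +6 → Dec 1, 2066 (60 left).
Dec has 31 days: +31 → Jan 1, 2067 (29 left).
+29 → Jan 30, 2067.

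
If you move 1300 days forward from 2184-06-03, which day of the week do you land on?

First find the weekday of Jun 3, 2184. Doomsday rule: the anchor day for the 2100s is Sunday. For year 84: 84÷12 = 7 r 0, and 0÷4 = 0, so 7+0+0 = 7.
Sunday + 7 ≡ Sunday — that's 2184's doomsday.
In June the doomsday date is Jun 6.
Jun 3 is 3 days before Jun 6; 3 mod 7 = 3, so Sunday − 3 = Thursday.
1300 mod 7 = 5, so 1300 days after a Thursday is Thursday + 5 = Tuesday.

Tuesday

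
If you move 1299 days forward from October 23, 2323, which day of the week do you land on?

Oct 23, 2323 is a Tuesday.
1299 mod 7 = 4, so 1299 days after a Tuesday is Tuesday + 4 = Saturday.

Saturday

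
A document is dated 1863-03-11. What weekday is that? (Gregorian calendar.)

Wednesday

Doomsday rule: the anchor day for the 1800s is Friday. For year 63: 63÷12 = 5 r 3, and 3÷4 = 0, so 5+3+0 = 8.
Friday + 8 ≡ Saturday — that's 1863's doomsday.
In March the doomsday date is Mar 14.
Mar 11 is 3 days before Mar 14; 3 mod 7 = 3, so Saturday − 3 = Wednesday.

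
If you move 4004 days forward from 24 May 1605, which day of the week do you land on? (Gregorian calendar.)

Tuesday

May 24, 1605 is a Tuesday.
4004 mod 7 = 0, so 4004 days after a Tuesday is Tuesday + 0 = Tuesday.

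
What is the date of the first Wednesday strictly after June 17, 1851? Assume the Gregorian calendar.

Jun 17, 1851 is a Tuesday.
From Tuesday to the next Wednesday is 1 day.
Jun 17, 1851 + 1 = Jun 18, 1851.

June 18, 1851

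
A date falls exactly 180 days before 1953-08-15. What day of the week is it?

Aug 15, 1953 is a Saturday.
180 mod 7 = 5, so 180 days before a Saturday is Saturday − 5 = Monday.

Monday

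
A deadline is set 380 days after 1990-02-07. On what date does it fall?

February 22, 1991

Feb has 28 days: +22 → Mar 1, 1990 (358 left).
Mar has 31 days: +31 → Apr 1, 1990 (327 left).
Apr has 30 days: +30 → May 1, 1990 (297 left).
May has 31 days: +31 → Jun 1, 1990 (266 left).
Jun has 30 days: +30 → Jul 1, 1990 (236 left).
Jul has 31 days: +31 → Aug 1, 1990 (205 left).
Aug has 31 days: +31 → Sep 1, 1990 (174 left).
Sep has 30 days: +30 → Oct 1, 1990 (144 left).
Oct has 31 days: +31 → Nov 1, 1990 (113 left).
Nov has 30 days: +30 → Dec 1, 1990 (83 left).
Dec has 31 days: +31 → Jan 1, 1991 (52 left).
Jan has 31 days: +31 → Feb 1, 1991 (21 left).
+21 → Feb 22, 1991.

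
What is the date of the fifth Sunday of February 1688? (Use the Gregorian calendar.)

February 1, 1688 is a Sunday.
The first Sunday is therefore February 1 (same day).
The fifth Sunday is 1 + 4×7 = February 29.

February 29, 1688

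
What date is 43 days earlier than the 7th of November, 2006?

September 25, 2006

−7 → Oct 31, 2006 (end of Oct, 31 days; 36 left).
−31 → Sep 30, 2006 (end of Sep, 30 days; 5 left).
−5 → Sep 25, 2006.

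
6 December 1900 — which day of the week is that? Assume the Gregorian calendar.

Doomsday rule: the anchor day for the 1900s is Wednesday. For year 00: 0÷12 = 0 r 0, and 0÷4 = 0, so 0+0+0 = 0.
Wednesday + 0 ≡ Wednesday — that's 1900's doomsday.
In December the doomsday date is Dec 12.
Dec 6 is 6 days before Dec 12; 6 mod 7 = 6, so Wednesday − 6 = Thursday.

Thursday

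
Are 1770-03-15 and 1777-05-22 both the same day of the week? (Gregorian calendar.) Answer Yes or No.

From Mar 15, 1770 to May 22, 1777 is 2625 days.
2625 mod 7 = 0, so they are the same weekday.
(Mar 15, 1770 is a Thursday; May 22, 1777 is a Thursday.)

Yes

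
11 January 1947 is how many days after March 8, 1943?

1405

Mar 8, 1943 → Mar 8, 1944: 366 days (Feb 29, 1944 is in that span).
Mar 8, 1944 → Mar 8, 1945: 365 days.
Mar 8, 1945 → Mar 8, 1946: 365 days.
Mar 8, 1946 → Apr 8, 1946: 31 days (March has 31).
Apr 8, 1946 → May 8, 1946: 30 days (April has 30).
May 8, 1946 → Jun 8, 1946: 31 days (May has 31).
Jun 8, 1946 → Jul 8, 1946: 30 days (June has 30).
Jul 8, 1946 → Aug 8, 1946: 31 days (July has 31).
Aug 8, 1946 → Sep 8, 1946: 31 days (August has 31).
Sep 8, 1946 → Oct 8, 1946: 30 days (September has 30).
Oct 8, 1946 → Nov 8, 1946: 31 days (October has 31).
Nov 8, 1946 → Dec 8, 1946: 30 days (November has 30).
Dec 8, 1946 → Jan 8, 1947: 31 days (December has 31).
Jan 8, 1947 → Jan 11, 1947: 3 days.
Total: 1405 days.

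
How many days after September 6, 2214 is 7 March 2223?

3104

Sep 6, 2214 → Sep 6, 2215: 365 days.
Sep 6, 2215 → Sep 6, 2216: 366 days (Feb 29, 2216 is in that span).
Sep 6, 2216 → Sep 6, 2217: 365 days.
Sep 6, 2217 → Sep 6, 2218: 365 days.
Sep 6, 2218 → Sep 6, 2219: 365 days.
Sep 6, 2219 → Sep 6, 2220: 366 days (Feb 29, 2220 is in that span).
Sep 6, 2220 → Sep 6, 2221: 365 days.
Sep 6, 2221 → Sep 6, 2222: 365 days.
Sep 6, 2222 → Oct 6, 2222: 30 days (September has 30).
Oct 6, 2222 → Nov 6, 2222: 31 days (October has 31).
Nov 6, 2222 → Dec 6, 2222: 30 days (November has 30).
Dec 6, 2222 → Jan 6, 2223: 31 days (December has 31).
Jan 6, 2223 → Feb 6, 2223: 31 days (January has 31).
Feb 6, 2223 → Mar 6, 2223: 28 days (February has 28).
Mar 6, 2223 → Mar 7, 2223: 1 days.
Total: 3104 days.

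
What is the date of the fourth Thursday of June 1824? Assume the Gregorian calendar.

June 24, 1824

June 1, 1824 is a Tuesday.
The first Thursday is therefore June 3 (2 days later).
The fourth Thursday is 3 + 3×7 = June 24.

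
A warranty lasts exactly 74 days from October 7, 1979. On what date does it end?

December 20, 1979

Oct has 31 days: +25 → Nov 1, 1979 (49 left).
Nov has 30 days: +30 → Dec 1, 1979 (19 left).
+19 → Dec 20, 1979.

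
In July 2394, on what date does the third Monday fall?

July 18, 2394

July 1, 2394 is a Friday.
The first Monday is therefore July 4 (3 days later).
The third Monday is 4 + 2×7 = July 18.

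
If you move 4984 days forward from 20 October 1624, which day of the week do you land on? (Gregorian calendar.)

Sunday

Oct 20, 1624 is a Sunday.
4984 mod 7 = 0, so 4984 days after a Sunday is Sunday + 0 = Sunday.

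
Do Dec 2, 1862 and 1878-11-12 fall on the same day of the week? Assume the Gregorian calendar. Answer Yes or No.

From Dec 2, 1862 to Nov 12, 1878 is 5824 days.
5824 mod 7 = 0, so they are the same weekday.
(Dec 2, 1862 is a Tuesday; Nov 12, 1878 is a Tuesday.)

Yes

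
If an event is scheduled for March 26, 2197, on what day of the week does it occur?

Sunday

Doomsday rule: the anchor day for the 2100s is Sunday. For year 97: 97÷12 = 8 r 1, and 1÷4 = 0, so 8+1+0 = 9.
Sunday + 9 ≡ Tuesday — that's 2197's doomsday.
In March the doomsday date is Mar 14.
Mar 26 is 12 days after Mar 14; 12 mod 7 = 5, so Tuesday + 5 = Sunday.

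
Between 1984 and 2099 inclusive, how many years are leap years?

Multiples of 4 in [1984,2099]: 29.
Of those, multiples of 100: 1 (not leap unless ÷400).
Multiples of 400: 1.
Leap years = 29 − 1 + 1 = 29.

29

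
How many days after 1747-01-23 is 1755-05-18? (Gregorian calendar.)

3037

Jan 23, 1747 → Jan 23, 1748: 365 days.
Jan 23, 1748 → Jan 23, 1749: 366 days (Feb 29, 1748 is in that span).
Jan 23, 1749 → Jan 23, 1750: 365 days.
Jan 23, 1750 → Jan 23, 1751: 365 days.
Jan 23, 1751 → Jan 23, 1752: 365 days.
Jan 23, 1752 → Jan 23, 1753: 366 days (Feb 29, 1752 is in that span).
Jan 23, 1753 → Jan 23, 1754: 365 days.
Jan 23, 1754 → Jan 23, 1755: 365 days.
Jan 23, 1755 → Feb 23, 1755: 31 days (January has 31).
Feb 23, 1755 → Mar 23, 1755: 28 days (February has 28).
Mar 23, 1755 → Apr 23, 1755: 31 days (March has 31).
Apr 23, 1755 → May 18, 1755: 25 days.
Total: 3037 days.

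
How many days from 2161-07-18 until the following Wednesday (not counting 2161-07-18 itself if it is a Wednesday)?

4

Jul 18, 2161 is a Saturday.
From Saturday to the next Wednesday is 4 days.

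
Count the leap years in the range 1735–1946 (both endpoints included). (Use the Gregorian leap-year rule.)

51

Multiples of 4 in [1735,1946]: 53.
Of those, multiples of 100: 2 (not leap unless ÷400).
Multiples of 400: 0.
Leap years = 53 − 2 + 0 = 51.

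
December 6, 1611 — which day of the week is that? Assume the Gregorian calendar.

Doomsday rule: the anchor day for the 1600s is Tuesday. For year 11: 11÷12 = 0 r 11, and 11÷4 = 2, so 0+11+2 = 13.
Tuesday + 13 ≡ Monday — that's 1611's doomsday.
In December the doomsday date is Dec 12.
Dec 6 is 6 days before Dec 12; 6 mod 7 = 6, so Monday − 6 = Tuesday.

Tuesday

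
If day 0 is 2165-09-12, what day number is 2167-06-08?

634

Sep 12, 2165 → Sep 12, 2166: 365 days.
Sep 12, 2166 → Oct 12, 2166: 30 days (September has 30).
Oct 12, 2166 → Nov 12, 2166: 31 days (October has 31).
Nov 12, 2166 → Dec 12, 2166: 30 days (November has 30).
Dec 12, 2166 → Jan 12, 2167: 31 days (December has 31).
Jan 12, 2167 → Feb 12, 2167: 31 days (January has 31).
Feb 12, 2167 → Mar 12, 2167: 28 days (February has 28).
Mar 12, 2167 → Apr 12, 2167: 31 days (March has 31).
Apr 12, 2167 → May 12, 2167: 30 days (April has 30).
May 12, 2167 → Jun 8, 2167: 27 days.
Total: 634 days.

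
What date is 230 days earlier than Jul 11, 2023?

−11 → Jun 30, 2023 (end of Jun, 30 days; 219 left).
−30 → May 31, 2023 (end of May, 31 days; 189 left).
−31 → Apr 30, 2023 (end of Apr, 30 days; 158 left).
−30 → Mar 31, 2023 (end of Mar, 31 days; 128 left).
−31 → Feb 28, 2023 (end of Feb, 28 days; 97 left).
−28 → Jan 31, 2023 (end of Jan, 31 days; 69 left).
−31 → Dec 31, 2022 (end of Dec, 31 days; 38 left).
−31 → Nov 30, 2022 (end of Nov, 30 days; 7 left).
−7 → Nov 23, 2022.

November 23, 2022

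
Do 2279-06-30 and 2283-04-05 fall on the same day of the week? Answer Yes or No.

From Jun 30, 2279 to Apr 5, 2283 is 1375 days.
1375 mod 7 = 3, so they are different weekdays.
(Jun 30, 2279 is a Monday; Apr 5, 2283 is a Thursday.)

No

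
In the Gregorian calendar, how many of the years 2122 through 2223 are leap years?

Multiples of 4 in [2122,2223]: 25.
Of those, multiples of 100: 1 (not leap unless ÷400).
Multiples of 400: 0.
Leap years = 25 − 1 + 0 = 24.

24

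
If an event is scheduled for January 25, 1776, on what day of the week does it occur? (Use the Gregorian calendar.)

Doomsday rule: the anchor day for the 1700s is Sunday. For year 76: 76÷12 = 6 r 4, and 4÷4 = 1, so 6+4+1 = 11.
Sunday + 11 ≡ Thursday — that's 1776's doomsday.
In January the doomsday date is Jan 4 (1776 is a leap year (divisible by 4)).
Jan 25 is 21 days after Jan 4; 21 mod 7 = 0, so Thursday + 0 = Thursday.

Thursday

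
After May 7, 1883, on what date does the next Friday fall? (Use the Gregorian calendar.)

May 7, 1883 is a Monday.
From Monday to the next Friday is 4 days.
May 7, 1883 + 4 = May 11, 1883.

May 11, 1883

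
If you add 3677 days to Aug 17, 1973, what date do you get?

September 11, 1983

+365 (one year) → Aug 17, 1974 (3312 left).
+365 (one year) → Aug 17, 1975 (2947 left).
+366 (one year; includes Feb 29, 1976) → Aug 17, 1976 (2581 left).
+365 (one year) → Aug 17, 1977 (2216 left).
+365 (one year) → Aug 17, 1978 (1851 left).
+365 (one year) → Aug 17, 1979 (1486 left).
+366 (one year; includes Feb 29, 1980) → Aug 17, 1980 (1120 left).
+365 (one year) → Aug 17, 1981 (755 left).
+365 (one year) → Aug 17, 1982 (390 left).
Aug has 31 days: +15 → Sep 1, 1982 (375 left).
Sep has 30 days: +30 → Oct 1, 1982 (345 left).
Oct has 31 days: +31 → Nov 1, 1982 (314 left).
Nov has 30 days: +30 → Dec 1, 1982 (284 left).
Dec has 31 days: +31 → Jan 1, 1983 (253 left).
Jan has 31 days: +31 → Feb 1, 1983 (222 left).
Feb has 28 days: +28 → Mar 1, 1983 (194 left).
Mar has 31 days: +31 → Apr 1, 1983 (163 left).
Apr has 30 days: +30 → May 1, 1983 (133 left).
May has 31 days: +31 → Jun 1, 1983 (102 left).
Jun has 30 days: +30 → Jul 1, 1983 (72 left).
Jul has 31 days: +31 → Aug 1, 1983 (41 left).
Aug has 31 days: +31 → Sep 1, 1983 (10 left).
+10 → Sep 11, 1983.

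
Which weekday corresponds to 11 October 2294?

Thursday

Doomsday rule: the anchor day for the 2200s is Friday. For year 94: 94÷12 = 7 r 10, and 10÷4 = 2, so 7+10+2 = 19.
Friday + 19 ≡ Wednesday — that's 2294's doomsday.
In October the doomsday date is Oct 10.
Oct 11 is 1 day after Oct 10; 1 mod 7 = 1, so Wednesday + 1 = Thursday.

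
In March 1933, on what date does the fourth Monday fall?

March 27, 1933

March 1, 1933 is a Wednesday.
The first Monday is therefore March 6 (5 days later).
The fourth Monday is 6 + 3×7 = March 27.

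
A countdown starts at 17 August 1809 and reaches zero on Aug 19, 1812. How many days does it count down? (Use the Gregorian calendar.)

Aug 17, 1809 → Aug 17, 1810: 365 days.
Aug 17, 1810 → Aug 17, 1811: 365 days.
Aug 17, 1811 → Sep 17, 1811: 31 days (August has 31).
Sep 17, 1811 → Oct 17, 1811: 30 days (September has 30).
Oct 17, 1811 → Nov 17, 1811: 31 days (October has 31).
Nov 17, 1811 → Dec 17, 1811: 30 days (November has 30).
Dec 17, 1811 → Jan 17, 1812: 31 days (December has 31).
Jan 17, 1812 → Feb 17, 1812: 31 days (January has 31).
Feb 17, 1812 → Mar 17, 1812: 29 days (February has 29).
Mar 17, 1812 → Apr 17, 1812: 31 days (March has 31).
Apr 17, 1812 → May 17, 1812: 30 days (April has 30).
May 17, 1812 → Jun 17, 1812: 31 days (May has 31).
Jun 17, 1812 → Jul 17, 1812: 30 days (June has 30).
Jul 17, 1812 → Aug 17, 1812: 31 days (July has 31).
Aug 17, 1812 → Aug 19, 1812: 2 days.
Total: 1098 days.

1098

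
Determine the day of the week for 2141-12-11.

Monday

Doomsday rule: the anchor day for the 2100s is Sunday. For year 41: 41÷12 = 3 r 5, and 5÷4 = 1, so 3+5+1 = 9.
Sunday + 9 ≡ Tuesday — that's 2141's doomsday.
In December the doomsday date is Dec 12.
Dec 11 is 1 day before Dec 12; 1 mod 7 = 1, so Tuesday − 1 = Monday.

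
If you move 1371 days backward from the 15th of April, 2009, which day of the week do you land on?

Thursday

Apr 15, 2009 is a Wednesday.
1371 mod 7 = 6, so 1371 days before a Wednesday is Wednesday − 6 = Thursday.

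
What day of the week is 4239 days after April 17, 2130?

Friday

Apr 17, 2130 is a Monday.
4239 mod 7 = 4, so 4239 days after a Monday is Monday + 4 = Friday.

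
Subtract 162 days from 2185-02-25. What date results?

September 16, 2184

−25 → Jan 31, 2185 (end of Jan, 31 days; 137 left).
−31 → Dec 31, 2184 (end of Dec, 31 days; 106 left).
−31 → Nov 30, 2184 (end of Nov, 30 days; 75 left).
−30 → Oct 31, 2184 (end of Oct, 31 days; 45 left).
−31 → Sep 30, 2184 (end of Sep, 30 days; 14 left).
−14 → Sep 16, 2184.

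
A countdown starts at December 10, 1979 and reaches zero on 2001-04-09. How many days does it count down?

Dec 10, 1979 → Dec 10, 1980: 366 days (Feb 29, 1980 is in that span).
Dec 10, 1980 → Dec 10, 1981: 365 days.
Dec 10, 1981 → Dec 10, 1982: 365 days.
Dec 10, 1982 → Dec 10, 1983: 365 days.
Dec 10, 1983 → Dec 10, 1984: 366 days (Feb 29, 1984 is in that span).
Dec 10, 1984 → Dec 10, 1985: 365 days.
Dec 10, 1985 → Dec 10, 1986: 365 days.
Dec 10, 1986 → Dec 10, 1987: 365 days.
Dec 10, 1987 → Dec 10, 1988: 366 days (Feb 29, 1988 is in that span).
Dec 10, 1988 → Dec 10, 1989: 365 days.
Dec 10, 1989 → Dec 10, 1990: 365 days.
Dec 10, 1990 → Dec 10, 1991: 365 days.
Dec 10, 1991 → Dec 10, 1992: 366 days (Feb 29, 1992 is in that span).
Dec 10, 1992 → Dec 10, 1993: 365 days.
Dec 10, 1993 → Dec 10, 1994: 365 days.
Dec 10, 1994 → Dec 10, 1995: 365 days.
Dec 10, 1995 → Dec 10, 1996: 366 days (Feb 29, 1996 is in that span).
Dec 10, 1996 → Dec 10, 1997: 365 days.
Dec 10, 1997 → Dec 10, 1998: 365 days.
Dec 10, 1998 → Dec 10, 1999: 365 days.
Dec 10, 1999 → Dec 10, 2000: 366 days (Feb 29, 2000 is in that span).
Dec 10, 2000 → Jan 10, 2001: 31 days (December has 31).
Jan 10, 2001 → Feb 10, 2001: 31 days (January has 31).
Feb 10, 2001 → Mar 10, 2001: 28 days (February has 28).
Mar 10, 2001 → Apr 9, 2001: 30 days.
Total: 7791 days.

7791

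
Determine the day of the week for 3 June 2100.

Doomsday rule: the anchor day for the 2100s is Sunday. For year 00: 0÷12 = 0 r 0, and 0÷4 = 0, so 0+0+0 = 0.
Sunday + 0 ≡ Sunday — that's 2100's doomsday.
In June the doomsday date is Jun 6.
Jun 3 is 3 days before Jun 6; 3 mod 7 = 3, so Sunday − 3 = Thursday.

Thursday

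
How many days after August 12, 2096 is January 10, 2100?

Aug 12, 2096 → Aug 12, 2097: 365 days.
Aug 12, 2097 → Aug 12, 2098: 365 days.
Aug 12, 2098 → Aug 12, 2099: 365 days.
Aug 12, 2099 → Sep 12, 2099: 31 days (August has 31).
Sep 12, 2099 → Oct 12, 2099: 30 days (September has 30).
Oct 12, 2099 → Nov 12, 2099: 31 days (October has 31).
Nov 12, 2099 → Dec 12, 2099: 30 days (November has 30).
Dec 12, 2099 → Jan 10, 2100: 29 days.
Total: 1246 days.

1246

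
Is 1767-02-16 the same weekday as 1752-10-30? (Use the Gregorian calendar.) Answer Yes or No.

From Oct 30, 1752 to Feb 16, 1767 is 5222 days.
5222 mod 7 = 0, so they are the same weekday.
(Oct 30, 1752 is a Monday; Feb 16, 1767 is a Monday.)

Yes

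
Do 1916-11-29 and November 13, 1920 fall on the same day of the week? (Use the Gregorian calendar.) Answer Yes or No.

No

From Nov 29, 1916 to Nov 13, 1920 is 1445 days.
1445 mod 7 = 3, so they are different weekdays.
(Nov 29, 1916 is a Wednesday; Nov 13, 1920 is a Saturday.)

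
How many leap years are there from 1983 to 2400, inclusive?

Multiples of 4 in [1983,2400]: 105.
Of those, multiples of 100: 5 (not leap unless ÷400).
Multiples of 400: 2.
Leap years = 105 − 5 + 2 = 102.

102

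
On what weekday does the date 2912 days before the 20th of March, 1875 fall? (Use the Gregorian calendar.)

Saturday

First find the weekday of Mar 20, 1875. Doomsday rule: the anchor day for the 1800s is Friday. For year 75: 75÷12 = 6 r 3, and 3÷4 = 0, so 6+3+0 = 9.
Friday + 9 ≡ Sunday — that's 1875's doomsday.
In March the doomsday date is Mar 14.
Mar 20 is 6 days after Mar 14; 6 mod 7 = 6, so Sunday + 6 = Saturday.
2912 mod 7 = 0, so 2912 days before a Saturday is Saturday − 0 = Saturday.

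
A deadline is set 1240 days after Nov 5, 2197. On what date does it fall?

+365 (one year) → Nov 5, 2198 (875 left).
+365 (one year) → Nov 5, 2199 (510 left).
+365 (one year) → Nov 5, 2200 (145 left).
Nov has 30 days: +26 → Dec 1, 2200 (119 left).
Dec has 31 days: +31 → Jan 1, 2201 (88 left).
Jan has 31 days: +31 → Feb 1, 2201 (57 left).
Feb has 28 days: +28 → Mar 1, 2201 (29 left).
+29 → Mar 30, 2201.

March 30, 2201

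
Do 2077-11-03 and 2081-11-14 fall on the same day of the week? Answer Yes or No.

No

From Nov 3, 2077 to Nov 14, 2081 is 1472 days.
1472 mod 7 = 2, so they are different weekdays.
(Nov 3, 2077 is a Wednesday; Nov 14, 2081 is a Friday.)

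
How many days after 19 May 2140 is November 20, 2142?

915

May 19, 2140 → May 19, 2141: 365 days.
May 19, 2141 → May 19, 2142: 365 days.
May 19, 2142 → Jun 19, 2142: 31 days (May has 31).
Jun 19, 2142 → Jul 19, 2142: 30 days (June has 30).
Jul 19, 2142 → Aug 19, 2142: 31 days (July has 31).
Aug 19, 2142 → Sep 19, 2142: 31 days (August has 31).
Sep 19, 2142 → Oct 19, 2142: 30 days (September has 30).
Oct 19, 2142 → Nov 19, 2142: 31 days (October has 31).
Nov 19, 2142 → Nov 20, 2142: 1 days.
Total: 915 days.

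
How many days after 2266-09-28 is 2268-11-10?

774

Sep 28, 2266 → Sep 28, 2267: 365 days.
Sep 28, 2267 → Sep 28, 2268: 366 days (Feb 29, 2268 is in that span).
Sep 28, 2268 → Oct 28, 2268: 30 days (September has 30).
Oct 28, 2268 → Nov 10, 2268: 13 days.
Total: 774 days.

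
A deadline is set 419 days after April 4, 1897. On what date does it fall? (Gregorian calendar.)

+365 (one year) → Apr 4, 1898 (54 left).
Apr has 30 days: +27 → May 1, 1898 (27 left).
+27 → May 28, 1898.

May 28, 1898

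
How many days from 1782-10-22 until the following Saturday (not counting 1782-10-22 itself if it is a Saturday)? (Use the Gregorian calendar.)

Oct 22, 1782 is a Tuesday.
From Tuesday to the next Saturday is 4 days.

4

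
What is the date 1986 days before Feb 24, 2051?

−365 (one year) → Feb 24, 2050 (1621 left).
−365 (one year) → Feb 24, 2049 (1256 left).
−366 (one year; includes Feb 29, 2048) → Feb 24, 2048 (890 left).
−365 (one year) → Feb 24, 2047 (525 left).
−365 (one year) → Feb 24, 2046 (160 left).
−24 → Jan 31, 2046 (end of Jan, 31 days; 136 left).
−31 → Dec 31, 2045 (end of Dec, 31 days; 105 left).
−31 → Nov 30, 2045 (end of Nov, 30 days; 74 left).
−30 → Oct 31, 2045 (end of Oct, 31 days; 44 left).
−31 → Sep 30, 2045 (end of Sep, 30 days; 13 left).
−13 → Sep 17, 2045.

September 17, 2045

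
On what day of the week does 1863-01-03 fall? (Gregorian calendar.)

Doomsday rule: the anchor day for the 1800s is Friday. For year 63: 63÷12 = 5 r 3, and 3÷4 = 0, so 5+3+0 = 8.
Friday + 8 ≡ Saturday — that's 1863's doomsday.
In January the doomsday date is Jan 3 (1863 is not a leap year).
Jan 3 is the doomsday itself: Saturday.

Saturday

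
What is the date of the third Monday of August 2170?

August 20, 2170

August 1, 2170 is a Wednesday.
The first Monday is therefore August 6 (5 days later).
The third Monday is 6 + 2×7 = August 20.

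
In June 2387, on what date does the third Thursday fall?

June 18, 2387

June 1, 2387 is a Monday.
The first Thursday is therefore June 4 (3 days later).
The third Thursday is 4 + 2×7 = June 18.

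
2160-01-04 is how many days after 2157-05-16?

963

May 16, 2157 → May 16, 2158: 365 days.
May 16, 2158 → May 16, 2159: 365 days.
May 16, 2159 → Jun 16, 2159: 31 days (May has 31).
Jun 16, 2159 → Jul 16, 2159: 30 days (June has 30).
Jul 16, 2159 → Aug 16, 2159: 31 days (July has 31).
Aug 16, 2159 → Sep 16, 2159: 31 days (August has 31).
Sep 16, 2159 → Oct 16, 2159: 30 days (September has 30).
Oct 16, 2159 → Nov 16, 2159: 31 days (October has 31).
Nov 16, 2159 → Dec 16, 2159: 30 days (November has 30).
Dec 16, 2159 → Jan 4, 2160: 19 days.
Total: 963 days.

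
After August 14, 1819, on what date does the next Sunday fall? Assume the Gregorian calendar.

August 15, 1819

Aug 14, 1819 is a Saturday.
From Saturday to the next Sunday is 1 day.
Aug 14, 1819 + 1 = Aug 15, 1819.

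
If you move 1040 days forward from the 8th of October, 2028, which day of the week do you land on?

First find the weekday of Oct 8, 2028. Doomsday rule: the anchor day for the 2000s is Tuesday. For year 28: 28÷12 = 2 r 4, and 4÷4 = 1, so 2+4+1 = 7.
Tuesday + 7 ≡ Tuesday — that's 2028's doomsday.
In October the doomsday date is Oct 10.
Oct 8 is 2 days before Oct 10; 2 mod 7 = 2, so Tuesday − 2 = Sunday.
1040 mod 7 = 4, so 1040 days after a Sunday is Sunday + 4 = Thursday.

Thursday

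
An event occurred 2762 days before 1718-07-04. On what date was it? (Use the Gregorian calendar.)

−365 (one year) → Jul 4, 1717 (2397 left).
−365 (one year) → Jul 4, 1716 (2032 left).
−366 (one year; includes Feb 29, 1716) → Jul 4, 1715 (1666 left).
−365 (one year) → Jul 4, 1714 (1301 left).
−365 (one year) → Jul 4, 1713 (936 left).
−365 (one year) → Jul 4, 1712 (571 left).
−366 (one year; includes Feb 29, 1712) → Jul 4, 1711 (205 left).
−4 → Jun 30, 1711 (end of Jun, 30 days; 201 left).
−30 → May 31, 1711 (end of May, 31 days; 171 left).
−31 → Apr 30, 1711 (end of Apr, 30 days; 140 left).
−30 → Mar 31, 1711 (end of Mar, 31 days; 110 left).
−31 → Feb 28, 1711 (end of Feb, 28 days; 79 left).
−28 → Jan 31, 1711 (end of Jan, 31 days; 51 left).
−31 → Dec 31, 1710 (end of Dec, 31 days; 20 left).
−20 → Dec 11, 1710.

December 11, 1710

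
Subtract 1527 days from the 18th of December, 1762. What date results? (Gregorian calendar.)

−365 (one year) → Dec 18, 1761 (1162 left).
−365 (one year) → Dec 18, 1760 (797 left).
−366 (one year; includes Feb 29, 1760) → Dec 18, 1759 (431 left).
−365 (one year) → Dec 18, 1758 (66 left).
−18 → Nov 30, 1758 (end of Nov, 30 days; 48 left).
−30 → Oct 31, 1758 (end of Oct, 31 days; 18 left).
−18 → Oct 13, 1758.

October 13, 1758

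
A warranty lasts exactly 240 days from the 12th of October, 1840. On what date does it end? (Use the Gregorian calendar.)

June 9, 1841

Oct has 31 days: +20 → Nov 1, 1840 (220 left).
Nov has 30 days: +30 → Dec 1, 1840 (190 left).
Dec has 31 days: +31 → Jan 1, 1841 (159 left).
Jan has 31 days: +31 → Feb 1, 1841 (128 left).
Feb has 28 days: +28 → Mar 1, 1841 (100 left).
Mar has 31 days: +31 → Apr 1, 1841 (69 left).
Apr has 30 days: +30 → May 1, 1841 (39 left).
May has 31 days: +31 → Jun 1, 1841 (8 left).
+8 → Jun 9, 1841.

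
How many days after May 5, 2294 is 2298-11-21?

1661

May 5, 2294 → May 5, 2295: 365 days.
May 5, 2295 → May 5, 2296: 366 days (Feb 29, 2296 is in that span).
May 5, 2296 → May 5, 2297: 365 days.
May 5, 2297 → May 5, 2298: 365 days.
May 5, 2298 → Jun 5, 2298: 31 days (May has 31).
Jun 5, 2298 → Jul 5, 2298: 30 days (June has 30).
Jul 5, 2298 → Aug 5, 2298: 31 days (July has 31).
Aug 5, 2298 → Sep 5, 2298: 31 days (August has 31).
Sep 5, 2298 → Oct 5, 2298: 30 days (September has 30).
Oct 5, 2298 → Nov 5, 2298: 31 days (October has 31).
Nov 5, 2298 → Nov 21, 2298: 16 days.
Total: 1661 days.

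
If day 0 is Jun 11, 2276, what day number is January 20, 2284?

Jun 11, 2276 → Jun 11, 2277: 365 days.
Jun 11, 2277 → Jun 11, 2278: 365 days.
Jun 11, 2278 → Jun 11, 2279: 365 days.
Jun 11, 2279 → Jun 11, 2280: 366 days (Feb 29, 2280 is in that span).
Jun 11, 2280 → Jun 11, 2281: 365 days.
Jun 11, 2281 → Jun 11, 2282: 365 days.
Jun 11, 2282 → Jun 11, 2283: 365 days.
Jun 11, 2283 → Jul 11, 2283: 30 days (June has 30).
Jul 11, 2283 → Aug 11, 2283: 31 days (July has 31).
Aug 11, 2283 → Sep 11, 2283: 31 days (August has 31).
Sep 11, 2283 → Oct 11, 2283: 30 days (September has 30).
Oct 11, 2283 → Nov 11, 2283: 31 days (October has 31).
Nov 11, 2283 → Dec 11, 2283: 30 days (November has 30).
Dec 11, 2283 → Jan 11, 2284: 31 days (December has 31).
Jan 11, 2284 → Jan 20, 2284: 9 days.
Total: 2779 days.

2779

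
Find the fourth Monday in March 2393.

March 1, 2393 is a Monday.
The first Monday is therefore March 1 (same day).
The fourth Monday is 1 + 3×7 = March 22.

March 22, 2393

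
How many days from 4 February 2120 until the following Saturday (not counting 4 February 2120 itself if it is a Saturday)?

Feb 4, 2120 is a Sunday.
From Sunday to the next Saturday is 6 days.

6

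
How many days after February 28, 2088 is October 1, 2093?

Feb 28, 2088 → Feb 28, 2089: 366 days (Feb 29, 2088 is in that span).
Feb 28, 2089 → Feb 28, 2090: 365 days.
Feb 28, 2090 → Feb 28, 2091: 365 days.
Feb 28, 2091 → Feb 28, 2092: 365 days.
Feb 28, 2092 → Feb 28, 2093: 366 days (Feb 29, 2092 is in that span).
Feb 28, 2093 → Mar 28, 2093: 28 days (February has 28).
Mar 28, 2093 → Apr 28, 2093: 31 days (March has 31).
Apr 28, 2093 → May 28, 2093: 30 days (April has 30).
May 28, 2093 → Jun 28, 2093: 31 days (May has 31).
Jun 28, 2093 → Jul 28, 2093: 30 days (June has 30).
Jul 28, 2093 → Aug 28, 2093: 31 days (July has 31).
Aug 28, 2093 → Sep 28, 2093: 31 days (August has 31).
Sep 28, 2093 → Oct 1, 2093: 3 days.
Total: 2042 days.

2042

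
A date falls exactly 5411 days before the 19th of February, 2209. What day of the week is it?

Sunday

First find the weekday of Feb 19, 2209. Doomsday rule: the anchor day for the 2200s is Friday. For year 09: 9÷12 = 0 r 9, and 9÷4 = 2, so 0+9+2 = 11.
Friday + 11 ≡ Tuesday — that's 2209's doomsday.
In February the doomsday date is Feb 28 (2209 is not a leap year).
Feb 19 is 9 days before Feb 28; 9 mod 7 = 2, so Tuesday − 2 = Sunday.
5411 mod 7 = 0, so 5411 days before a Sunday is Sunday − 0 = Sunday.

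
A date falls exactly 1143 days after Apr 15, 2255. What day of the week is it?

Apr 15, 2255 is a Sunday.
1143 mod 7 = 2, so 1143 days after a Sunday is Sunday + 2 = Tuesday.

Tuesday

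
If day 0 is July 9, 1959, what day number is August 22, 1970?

4062

Jul 9, 1959 → Jul 9, 1960: 366 days (Feb 29, 1960 is in that span).
Jul 9, 1960 → Jul 9, 1961: 365 days.
Jul 9, 1961 → Jul 9, 1962: 365 days.
Jul 9, 1962 → Jul 9, 1963: 365 days.
Jul 9, 1963 → Jul 9, 1964: 366 days (Feb 29, 1964 is in that span).
Jul 9, 1964 → Jul 9, 1965: 365 days.
Jul 9, 1965 → Jul 9, 1966: 365 days.
Jul 9, 1966 → Jul 9, 1967: 365 days.
Jul 9, 1967 → Jul 9, 1968: 366 days (Feb 29, 1968 is in that span).
Jul 9, 1968 → Jul 9, 1969: 365 days.
Jul 9, 1969 → Jul 9, 1970: 365 days.
Jul 9, 1970 → Aug 9, 1970: 31 days (July has 31).
Aug 9, 1970 → Aug 22, 1970: 13 days.
Total: 4062 days.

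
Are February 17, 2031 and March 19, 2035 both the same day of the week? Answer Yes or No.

From Feb 17, 2031 to Mar 19, 2035 is 1491 days.
1491 mod 7 = 0, so they are the same weekday.
(Feb 17, 2031 is a Monday; Mar 19, 2035 is a Monday.)

Yes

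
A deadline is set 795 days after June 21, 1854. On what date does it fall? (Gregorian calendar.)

August 24, 1856

+365 (one year) → Jun 21, 1855 (430 left).
+366 (one year; includes Feb 29, 1856) → Jun 21, 1856 (64 left).
Jun has 30 days: +10 → Jul 1, 1856 (54 left).
Jul has 31 days: +31 → Aug 1, 1856 (23 left).
+23 → Aug 24, 1856.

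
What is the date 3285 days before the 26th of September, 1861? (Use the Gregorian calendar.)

September 28, 1852

−365 (one year) → Sep 26, 1860 (2920 left).
−366 (one year; includes Feb 29, 1860) → Sep 26, 1859 (2554 left).
−365 (one year) → Sep 26, 1858 (2189 left).
−365 (one year) → Sep 26, 1857 (1824 left).
−365 (one year) → Sep 26, 1856 (1459 left).
−366 (one year; includes Feb 29, 1856) → Sep 26, 1855 (1093 left).
−365 (one year) → Sep 26, 1854 (728 left).
−365 (one year) → Sep 26, 1853 (363 left).
−26 → Aug 31, 1853 (end of Aug, 31 days; 337 left).
−31 → Jul 31, 1853 (end of Jul, 31 days; 306 left).
−31 → Jun 30, 1853 (end of Jun, 30 days; 275 left).
−30 → May 31, 1853 (end of May, 31 days; 245 left).
−31 → Apr 30, 1853 (end of Apr, 30 days; 214 left).
−30 → Mar 31, 1853 (end of Mar, 31 days; 184 left).
−31 → Feb 28, 1853 (end of Feb, 28 days; 153 left).
−28 → Jan 31, 1853 (end of Jan, 31 days; 125 left).
−31 → Dec 31, 1852 (end of Dec, 31 days; 94 left).
−31 → Nov 30, 1852 (end of Nov, 30 days; 63 left).
−30 → Oct 31, 1852 (end of Oct, 31 days; 33 left).
−31 → Sep 30, 1852 (end of Sep, 30 days; 2 left).
−2 → Sep 28, 1852.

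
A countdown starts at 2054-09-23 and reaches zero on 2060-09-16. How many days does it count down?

Sep 23, 2054 → Sep 23, 2055: 365 days.
Sep 23, 2055 → Sep 23, 2056: 366 days (Feb 29, 2056 is in that span).
Sep 23, 2056 → Sep 23, 2057: 365 days.
Sep 23, 2057 → Sep 23, 2058: 365 days.
Sep 23, 2058 → Sep 23, 2059: 365 days.
Sep 23, 2059 → Oct 23, 2059: 30 days (September has 30).
Oct 23, 2059 → Nov 23, 2059: 31 days (October has 31).
Nov 23, 2059 → Dec 23, 2059: 30 days (November has 30).
Dec 23, 2059 → Jan 23, 2060: 31 days (December has 31).
Jan 23, 2060 → Feb 23, 2060: 31 days (January has 31).
Feb 23, 2060 → Mar 23, 2060: 29 days (February has 29).
Mar 23, 2060 → Apr 23, 2060: 31 days (March has 31).
Apr 23, 2060 → May 23, 2060: 30 days (April has 30).
May 23, 2060 → Jun 23, 2060: 31 days (May has 31).
Jun 23, 2060 → Jul 23, 2060: 30 days (June has 30).
Jul 23, 2060 → Aug 23, 2060: 31 days (July has 31).
Aug 23, 2060 → Sep 16, 2060: 24 days.
Total: 2185 days.

2185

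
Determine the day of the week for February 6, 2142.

Doomsday rule: the anchor day for the 2100s is Sunday. For year 42: 42÷12 = 3 r 6, and 6÷4 = 1, so 3+6+1 = 10.
Sunday + 10 ≡ Wednesday — that's 2142's doomsday.
In February the doomsday date is Feb 28 (2142 is not a leap year).
Feb 6 is 22 days before Feb 28; 22 mod 7 = 1, so Wednesday − 1 = Tuesday.

Tuesday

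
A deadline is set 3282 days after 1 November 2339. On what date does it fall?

+366 (one year; includes Feb 29, 2340) → Nov 1, 2340 (2916 left).
+365 (one year) → Nov 1, 2341 (2551 left).
+365 (one year) → Nov 1, 2342 (2186 left).
+365 (one year) → Nov 1, 2343 (1821 left).
+366 (one year; includes Feb 29, 2344) → Nov 1, 2344 (1455 left).
+365 (one year) → Nov 1, 2345 (1090 left).
+365 (one year) → Nov 1, 2346 (725 left).
+365 (one year) → Nov 1, 2347 (360 left).
Nov has 30 days: +30 → Dec 1, 2347 (330 left).
Dec has 31 days: +31 → Jan 1, 2348 (299 left).
Jan has 31 days: +31 → Feb 1, 2348 (268 left).
Feb has 29 days: +29 → Mar 1, 2348 (239 left).
Mar has 31 days: +31 → Apr 1, 2348 (208 left).
Apr has 30 days: +30 → May 1, 2348 (178 left).
May has 31 days: +31 → Jun 1, 2348 (147 left).
Jun has 30 days: +30 → Jul 1, 2348 (117 left).
Jul has 31 days: +31 → Aug 1, 2348 (86 left).
Aug has 31 days: +31 → Sep 1, 2348 (55 left).
Sep has 30 days: +30 → Oct 1, 2348 (25 left).
+25 → Oct 26, 2348.

October 26, 2348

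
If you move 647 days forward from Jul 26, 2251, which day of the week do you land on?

Tuesday

Jul 26, 2251 is a Saturday.
647 mod 7 = 3, so 647 days after a Saturday is Saturday + 3 = Tuesday.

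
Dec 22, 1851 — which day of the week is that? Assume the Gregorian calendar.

Doomsday rule: the anchor day for the 1800s is Friday. For year 51: 51÷12 = 4 r 3, and 3÷4 = 0, so 4+3+0 = 7.
Friday + 7 ≡ Friday — that's 1851's doomsday.
In December the doomsday date is Dec 12.
Dec 22 is 10 days after Dec 12; 10 mod 7 = 3, so Friday + 3 = Monday.

Monday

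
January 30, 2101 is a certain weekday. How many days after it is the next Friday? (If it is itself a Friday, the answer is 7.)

5

Jan 30, 2101 is a Sunday.
From Sunday to the next Friday is 5 days.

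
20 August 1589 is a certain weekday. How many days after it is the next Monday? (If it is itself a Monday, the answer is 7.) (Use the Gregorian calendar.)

1

Aug 20, 1589 is a Sunday.
From Sunday to the next Monday is 1 day.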